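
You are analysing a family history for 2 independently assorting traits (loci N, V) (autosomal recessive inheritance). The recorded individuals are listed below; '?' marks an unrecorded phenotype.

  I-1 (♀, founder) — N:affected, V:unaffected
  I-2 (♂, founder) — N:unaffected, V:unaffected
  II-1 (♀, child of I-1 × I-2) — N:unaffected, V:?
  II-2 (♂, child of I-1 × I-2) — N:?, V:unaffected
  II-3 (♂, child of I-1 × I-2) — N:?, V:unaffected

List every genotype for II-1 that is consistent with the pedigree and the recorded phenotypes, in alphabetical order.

II-1 ∈ {Nn VV, Nn Vv, Nn vv}

N/I-1 aff ·: nn
N/I-2 un ·: NN|Nn
N/II-1 un I-1×I-2: Nn
N/II-2 ? I-1×I-2: Nn|nn
N/II-3 ? I-1×I-2: Nn|nn
⇒ N over [I-1,I-2,II-1,II-2,II-3]: 5 consistent
V/I-1 un ·: VV|Vv
V/I-2 un ·: VV|Vv
V/II-1 ? I-1×I-2: VV|Vv|vv
V/II-2 un I-1×I-2: VV|Vv
V/II-3 un I-1×I-2: VV|Vv
⇒ V over [I-1,I-2,II-1,II-2,II-3]: 29 consistent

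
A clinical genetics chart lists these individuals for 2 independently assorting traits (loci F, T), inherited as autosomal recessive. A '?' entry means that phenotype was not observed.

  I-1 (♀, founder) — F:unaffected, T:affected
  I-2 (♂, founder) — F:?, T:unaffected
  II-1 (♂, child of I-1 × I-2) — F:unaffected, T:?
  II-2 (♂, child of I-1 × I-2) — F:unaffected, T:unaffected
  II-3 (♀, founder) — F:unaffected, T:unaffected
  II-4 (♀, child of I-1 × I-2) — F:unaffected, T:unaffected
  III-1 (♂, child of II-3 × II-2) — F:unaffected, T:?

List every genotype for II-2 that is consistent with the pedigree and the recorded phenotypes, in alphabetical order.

F/I-1 un ·: FF|Ff
F/I-2 ? ·: FF|Ff|ff
F/II-1 un I-1×I-2: FF|Ff
F/II-2 un I-1×I-2: FF|Ff
F/II-3 un ·: FF|Ff
F/II-4 un I-1×I-2: FF|Ff
F/III-1 un II-3×II-2: FF|Ff
⇒ F over [I-1,I-2,II-1,II-2,II-3,II-4,III-1]: 95 consistent
T/I-1 aff ·: tt
T/I-2 un ·: TT|Tt
T/II-1 ? I-1×I-2: Tt|tt
T/II-2 un I-1×I-2: Tt
T/II-3 un ·: TT|Tt
T/II-4 un I-1×I-2: Tt
T/III-1 ? II-3×II-2: TT|Tt|tt
⇒ T over [I-1,I-2,II-1,II-2,II-3,II-4,III-1]: 15 consistent

II-2 ∈ {FF Tt, Ff Tt}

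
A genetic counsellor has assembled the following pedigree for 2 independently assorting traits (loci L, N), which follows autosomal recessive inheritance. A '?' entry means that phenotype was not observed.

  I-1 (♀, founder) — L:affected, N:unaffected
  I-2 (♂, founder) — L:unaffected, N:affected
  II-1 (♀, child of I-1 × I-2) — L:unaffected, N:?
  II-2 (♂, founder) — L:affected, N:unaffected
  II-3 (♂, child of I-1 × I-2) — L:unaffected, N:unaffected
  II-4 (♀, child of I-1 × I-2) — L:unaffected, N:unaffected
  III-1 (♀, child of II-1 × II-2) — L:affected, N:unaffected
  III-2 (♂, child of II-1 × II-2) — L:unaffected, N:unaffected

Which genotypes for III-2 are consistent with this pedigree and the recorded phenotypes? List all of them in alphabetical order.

III-2 ∈ {Ll NN, Ll Nn}

L/I-1 aff ·: ll
L/I-2 un ·: LL|Ll
L/II-1 un I-1×I-2: Ll
L/II-2 aff ·: ll
L/II-3 un I-1×I-2: Ll
L/II-4 un I-1×I-2: Ll
L/III-1 aff II-1×II-2: ll
L/III-2 un II-1×II-2: Ll
⇒ L over [I-1,I-2,II-1,II-2,II-3,II-4,III-1,III-2]: 2 consistent
N/I-1 un ·: NN|Nn
N/I-2 aff ·: nn
N/II-1 ? I-1×I-2: Nn|nn
N/II-2 un ·: NN|Nn
N/II-3 un I-1×I-2: Nn
N/II-4 un I-1×I-2: Nn
N/III-1 un II-1×II-2: NN|Nn
N/III-2 un II-1×II-2: NN|Nn
⇒ N over [I-1,I-2,II-1,II-2,II-3,II-4,III-1,III-2]: 18 consistent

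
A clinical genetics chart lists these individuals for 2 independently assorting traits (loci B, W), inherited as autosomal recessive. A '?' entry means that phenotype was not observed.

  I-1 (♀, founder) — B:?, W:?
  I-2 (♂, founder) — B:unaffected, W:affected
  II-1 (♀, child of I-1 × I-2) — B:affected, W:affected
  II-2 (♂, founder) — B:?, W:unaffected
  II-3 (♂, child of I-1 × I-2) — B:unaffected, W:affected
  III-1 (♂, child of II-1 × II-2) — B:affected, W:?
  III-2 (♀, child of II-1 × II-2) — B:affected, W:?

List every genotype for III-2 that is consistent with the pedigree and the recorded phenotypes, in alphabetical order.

B/I-1 ? ·: Bb|bb
B/I-2 un ·: Bb
B/II-1 aff I-1×I-2: bb
B/II-2 ? ·: Bb|bb
B/II-3 un I-1×I-2: BB|Bb
B/III-1 aff II-1×II-2: bb
B/III-2 aff II-1×II-2: bb
⇒ B over [I-1,I-2,II-1,II-2,II-3,III-1,III-2]: 6 consistent
W/I-1 ? ·: Ww|ww
W/I-2 aff ·: ww
W/II-1 aff I-1×I-2: ww
W/II-2 un ·: WW|Ww
W/II-3 aff I-1×I-2: ww
W/III-1 ? II-1×II-2: Ww|ww
W/III-2 ? II-1×II-2: Ww|ww
⇒ W over [I-1,I-2,II-1,II-2,II-3,III-1,III-2]: 10 consistent

III-2 ∈ {bb Ww, bb ww}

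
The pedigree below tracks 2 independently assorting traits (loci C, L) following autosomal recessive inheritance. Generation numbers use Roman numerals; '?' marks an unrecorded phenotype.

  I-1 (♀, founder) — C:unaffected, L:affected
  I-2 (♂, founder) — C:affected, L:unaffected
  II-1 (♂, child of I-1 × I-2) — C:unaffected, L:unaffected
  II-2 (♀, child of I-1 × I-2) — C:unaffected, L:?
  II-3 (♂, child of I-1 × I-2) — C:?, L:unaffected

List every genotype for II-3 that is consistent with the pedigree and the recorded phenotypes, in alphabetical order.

C/I-1 un ·: CC|Cc
C/I-2 aff ·: cc
C/II-1 un I-1×I-2: Cc
C/II-2 un I-1×I-2: Cc
C/II-3 ? I-1×I-2: Cc|cc
⇒ C over [I-1,I-2,II-1,II-2,II-3]: 3 consistent
L/I-1 aff ·: ll
L/I-2 un ·: LL|Ll
L/II-1 un I-1×I-2: Ll
L/II-2 ? I-1×I-2: Ll|ll
L/II-3 un I-1×I-2: Ll
⇒ L over [I-1,I-2,II-1,II-2,II-3]: 3 consistent

II-3 ∈ {Cc Ll, cc Ll}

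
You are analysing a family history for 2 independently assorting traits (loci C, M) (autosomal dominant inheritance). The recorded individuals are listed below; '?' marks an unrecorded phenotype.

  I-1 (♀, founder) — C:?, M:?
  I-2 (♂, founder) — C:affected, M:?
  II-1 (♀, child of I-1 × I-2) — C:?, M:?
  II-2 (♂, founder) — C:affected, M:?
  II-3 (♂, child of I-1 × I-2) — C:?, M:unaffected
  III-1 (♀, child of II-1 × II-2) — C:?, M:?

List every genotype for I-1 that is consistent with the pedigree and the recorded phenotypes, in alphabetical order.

C/I-1 ? ·: cc|Cc|CC
C/I-2 aff ·: Cc|CC
C/II-1 ? I-1×I-2: cc|Cc|CC
C/II-2 aff ·: Cc|CC
C/II-3 ? I-1×I-2: cc|Cc|CC
C/III-1 ? II-1×II-2: cc|Cc|CC
⇒ C over [I-1,I-2,II-1,II-2,II-3,III-1]: 89 consistent
M/I-1 ? ·: mm|Mm
M/I-2 ? ·: mm|Mm
M/II-1 ? I-1×I-2: mm|Mm|MM
M/II-2 ? ·: mm|Mm|MM
M/II-3 un I-1×I-2: mm
M/III-1 ? II-1×II-2: mm|Mm|MM
⇒ M over [I-1,I-2,II-1,II-2,II-3,III-1]: 41 consistent

I-1 ∈ {CC Mm, CC mm, Cc Mm, Cc mm, cc Mm, cc mm}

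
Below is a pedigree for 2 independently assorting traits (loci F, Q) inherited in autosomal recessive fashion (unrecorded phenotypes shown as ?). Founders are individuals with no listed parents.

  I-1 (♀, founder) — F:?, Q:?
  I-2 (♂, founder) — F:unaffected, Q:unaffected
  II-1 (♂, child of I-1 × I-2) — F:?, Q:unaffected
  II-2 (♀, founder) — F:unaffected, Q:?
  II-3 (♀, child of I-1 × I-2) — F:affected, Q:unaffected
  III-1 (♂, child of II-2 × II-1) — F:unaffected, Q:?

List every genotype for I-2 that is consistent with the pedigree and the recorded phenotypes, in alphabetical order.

F/I-1 ? ·: Ff|ff
F/I-2 un ·: Ff
F/II-1 ? I-1×I-2: FF|Ff|ff
F/II-2 un ·: FF|Ff
F/II-3 aff I-1×I-2: ff
F/III-1 un II-2×II-1: FF|Ff
⇒ F over [I-1,I-2,II-1,II-2,II-3,III-1]: 15 consistent
Q/I-1 ? ·: QQ|Qq|qq
Q/I-2 un ·: QQ|Qq
Q/II-1 un I-1×I-2: QQ|Qq
Q/II-2 ? ·: QQ|Qq|qq
Q/II-3 un I-1×I-2: QQ|Qq
Q/III-1 ? II-2×II-1: QQ|Qq|qq
⇒ Q over [I-1,I-2,II-1,II-2,II-3,III-1]: 84 consistent

I-2 ∈ {Ff QQ, Ff Qq}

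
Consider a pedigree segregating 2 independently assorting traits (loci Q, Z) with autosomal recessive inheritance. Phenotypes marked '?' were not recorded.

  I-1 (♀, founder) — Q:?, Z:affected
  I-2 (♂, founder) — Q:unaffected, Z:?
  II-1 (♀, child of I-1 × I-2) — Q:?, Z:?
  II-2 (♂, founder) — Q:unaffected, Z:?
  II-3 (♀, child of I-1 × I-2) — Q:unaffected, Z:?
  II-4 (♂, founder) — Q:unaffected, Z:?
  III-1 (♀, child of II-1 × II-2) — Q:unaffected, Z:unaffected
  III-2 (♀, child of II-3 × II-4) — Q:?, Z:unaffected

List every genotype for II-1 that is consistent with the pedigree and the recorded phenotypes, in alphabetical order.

II-1 ∈ {QQ Zz, QQ zz, Qq Zz, Qq zz, qq Zz, qq zz}

Q/I-1 ? ·: QQ|Qq|qq
Q/I-2 un ·: QQ|Qq
Q/II-1 ? I-1×I-2: QQ|Qq|qq
Q/II-2 un ·: QQ|Qq
Q/II-3 un I-1×I-2: QQ|Qq
Q/II-4 un ·: QQ|Qq
Q/III-1 un II-1×II-2: QQ|Qq
Q/III-2 ? II-3×II-4: QQ|Qq|qq
⇒ Q over [I-1,I-2,II-1,II-2,II-3,II-4,III-1,III-2]: 243 consistent
Z/I-1 aff ·: zz
Z/I-2 ? ·: ZZ|Zz|zz
Z/II-1 ? I-1×I-2: Zz|zz
Z/II-2 ? ·: ZZ|Zz|zz
Z/II-3 ? I-1×I-2: Zz|zz
Z/II-4 ? ·: ZZ|Zz|zz
Z/III-1 un II-1×II-2: ZZ|Zz
Z/III-2 un II-3×II-4: ZZ|Zz
⇒ Z over [I-1,I-2,II-1,II-2,II-3,II-4,III-1,III-2]: 78 consistent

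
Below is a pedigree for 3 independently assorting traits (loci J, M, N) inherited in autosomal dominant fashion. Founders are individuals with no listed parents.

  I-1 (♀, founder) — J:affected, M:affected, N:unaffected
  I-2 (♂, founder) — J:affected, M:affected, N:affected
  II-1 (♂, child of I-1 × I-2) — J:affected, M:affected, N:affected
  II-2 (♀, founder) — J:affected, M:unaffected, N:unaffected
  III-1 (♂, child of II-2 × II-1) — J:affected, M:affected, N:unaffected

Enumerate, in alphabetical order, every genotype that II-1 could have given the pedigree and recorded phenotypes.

II-1 ∈ {JJ MM Nn, JJ Mm Nn, Jj MM Nn, Jj Mm Nn}

J/I-1 aff ·: Jj|JJ
J/I-2 aff ·: Jj|JJ
J/II-1 aff I-1×I-2: Jj|JJ
J/II-2 aff ·: Jj|JJ
J/III-1 aff II-2×II-1: Jj|JJ
⇒ J over [I-1,I-2,II-1,II-2,III-1]: 24 consistent
M/I-1 aff ·: Mm|MM
M/I-2 aff ·: Mm|MM
M/II-1 aff I-1×I-2: Mm|MM
M/II-2 un ·: mm
M/III-1 aff II-2×II-1: Mm
⇒ M over [I-1,I-2,II-1,II-2,III-1]: 7 consistent
N/I-1 un ·: nn
N/I-2 aff ·: Nn|NN
N/II-1 aff I-1×I-2: Nn
N/II-2 un ·: nn
N/III-1 un II-2×II-1: nn
⇒ N over [I-1,I-2,II-1,II-2,III-1]: 2 consistent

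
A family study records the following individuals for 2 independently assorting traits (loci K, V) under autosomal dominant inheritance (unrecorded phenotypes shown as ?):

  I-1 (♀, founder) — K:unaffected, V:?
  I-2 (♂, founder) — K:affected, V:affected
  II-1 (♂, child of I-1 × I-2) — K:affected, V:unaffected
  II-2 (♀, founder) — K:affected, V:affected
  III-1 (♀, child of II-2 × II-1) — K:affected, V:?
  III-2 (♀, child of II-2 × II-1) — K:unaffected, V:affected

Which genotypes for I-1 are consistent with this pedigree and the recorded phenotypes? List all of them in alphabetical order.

I-1 ∈ {kk Vv, kk vv}

K/I-1 un ·: kk
K/I-2 aff ·: Kk|KK
K/II-1 aff I-1×I-2: Kk
K/II-2 aff ·: Kk
K/III-1 aff II-2×II-1: Kk|KK
K/III-2 un II-2×II-1: kk
⇒ K over [I-1,I-2,II-1,II-2,III-1,III-2]: 4 consistent
V/I-1 ? ·: vv|Vv
V/I-2 aff ·: Vv
V/II-1 un I-1×I-2: vv
V/II-2 aff ·: Vv|VV
V/III-1 ? II-2×II-1: vv|Vv
V/III-2 aff II-2×II-1: Vv
⇒ V over [I-1,I-2,II-1,II-2,III-1,III-2]: 6 consistent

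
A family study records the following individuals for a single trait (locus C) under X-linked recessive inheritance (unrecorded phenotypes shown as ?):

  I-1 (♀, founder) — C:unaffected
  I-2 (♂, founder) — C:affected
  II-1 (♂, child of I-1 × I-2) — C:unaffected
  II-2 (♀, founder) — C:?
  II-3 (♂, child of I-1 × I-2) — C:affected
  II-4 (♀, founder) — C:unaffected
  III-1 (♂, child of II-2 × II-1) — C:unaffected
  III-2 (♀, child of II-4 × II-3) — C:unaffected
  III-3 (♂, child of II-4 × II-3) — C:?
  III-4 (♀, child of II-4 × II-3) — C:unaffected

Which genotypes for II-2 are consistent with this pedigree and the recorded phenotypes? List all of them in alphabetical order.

C/I-1 un ·: X^CX^c
C/I-2 aff ·: X^cY
C/II-1 un I-1×I-2: X^CY
C/II-2 ? ·: X^CX^C|X^CX^c
C/II-3 aff I-1×I-2: X^cY
C/II-4 un ·: X^CX^C|X^CX^c
C/III-1 un II-2×II-1: X^CY
C/III-2 un II-4×II-3: X^CX^c
C/III-3 ? II-4×II-3: X^CY|X^cY
C/III-4 un II-4×II-3: X^CX^c
⇒ C over [I-1,I-2,II-1,II-2,II-3,II-4,III-1,III-2,III-3,III-4]: 6 consistent

II-2 ∈ {X^CX^C, X^CX^c}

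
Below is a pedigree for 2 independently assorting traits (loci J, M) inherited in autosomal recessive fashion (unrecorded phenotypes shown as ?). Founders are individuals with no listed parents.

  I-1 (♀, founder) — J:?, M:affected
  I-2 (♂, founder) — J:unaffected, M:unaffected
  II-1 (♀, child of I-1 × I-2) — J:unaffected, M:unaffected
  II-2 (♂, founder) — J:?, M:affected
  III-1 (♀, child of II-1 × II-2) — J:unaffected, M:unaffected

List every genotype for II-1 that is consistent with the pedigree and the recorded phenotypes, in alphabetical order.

J/I-1 ? ·: JJ|Jj|jj
J/I-2 un ·: JJ|Jj
J/II-1 un I-1×I-2: JJ|Jj
J/II-2 ? ·: JJ|Jj|jj
J/III-1 un II-1×II-2: JJ|Jj
⇒ J over [I-1,I-2,II-1,II-2,III-1]: 41 consistent
M/I-1 aff ·: mm
M/I-2 un ·: MM|Mm
M/II-1 un I-1×I-2: Mm
M/II-2 aff ·: mm
M/III-1 un II-1×II-2: Mm
⇒ M over [I-1,I-2,II-1,II-2,III-1]: 2 consistent

II-1 ∈ {JJ Mm, Jj Mm}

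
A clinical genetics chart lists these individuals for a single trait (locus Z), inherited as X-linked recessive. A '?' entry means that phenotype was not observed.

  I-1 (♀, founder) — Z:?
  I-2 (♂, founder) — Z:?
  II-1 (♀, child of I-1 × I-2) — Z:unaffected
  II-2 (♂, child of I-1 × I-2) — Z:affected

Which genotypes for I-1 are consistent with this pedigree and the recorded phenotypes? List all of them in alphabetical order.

I-1 ∈ {X^ZX^z, X^zX^z}

Z/I-1 ? ·: X^ZX^z|X^zX^z
Z/I-2 ? ·: X^ZY|X^zY
Z/II-1 un I-1×I-2: X^ZX^Z|X^ZX^z
Z/II-2 aff I-1×I-2: X^zY
⇒ Z over [I-1,I-2,II-1,II-2]: 4 consistent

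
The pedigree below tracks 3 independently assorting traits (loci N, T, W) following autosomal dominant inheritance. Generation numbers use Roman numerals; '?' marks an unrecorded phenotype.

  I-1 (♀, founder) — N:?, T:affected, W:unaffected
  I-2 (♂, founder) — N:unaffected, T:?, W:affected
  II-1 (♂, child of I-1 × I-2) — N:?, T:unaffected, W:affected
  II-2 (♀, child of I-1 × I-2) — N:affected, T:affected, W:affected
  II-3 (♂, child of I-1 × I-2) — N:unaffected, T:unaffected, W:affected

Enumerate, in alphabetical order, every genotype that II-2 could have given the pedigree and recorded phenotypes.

N/I-1 ? ·: Nn
N/I-2 un ·: nn
N/II-1 ? I-1×I-2: nn|Nn
N/II-2 aff I-1×I-2: Nn
N/II-3 un I-1×I-2: nn
⇒ N over [I-1,I-2,II-1,II-2,II-3]: 2 consistent
T/I-1 aff ·: Tt
T/I-2 ? ·: tt|Tt
T/II-1 un I-1×I-2: tt
T/II-2 aff I-1×I-2: Tt|TT
T/II-3 un I-1×I-2: tt
⇒ T over [I-1,I-2,II-1,II-2,II-3]: 3 consistent
W/I-1 un ·: ww
W/I-2 aff ·: Ww|WW
W/II-1 aff I-1×I-2: Ww
W/II-2 aff I-1×I-2: Ww
W/II-3 aff I-1×I-2: Ww
⇒ W over [I-1,I-2,II-1,II-2,II-3]: 2 consistent

II-2 ∈ {Nn TT Ww, Nn Tt Ww}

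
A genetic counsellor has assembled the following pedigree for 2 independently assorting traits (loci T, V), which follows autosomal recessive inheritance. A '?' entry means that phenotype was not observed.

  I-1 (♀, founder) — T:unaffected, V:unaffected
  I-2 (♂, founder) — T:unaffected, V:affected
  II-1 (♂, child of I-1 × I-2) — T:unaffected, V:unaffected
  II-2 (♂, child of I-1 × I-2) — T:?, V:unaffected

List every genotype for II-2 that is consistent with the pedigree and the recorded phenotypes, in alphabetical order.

T/I-1 un ·: TT|Tt
T/I-2 un ·: TT|Tt
T/II-1 un I-1×I-2: TT|Tt
T/II-2 ? I-1×I-2: TT|Tt|tt
⇒ T over [I-1,I-2,II-1,II-2]: 15 consistent
V/I-1 un ·: VV|Vv
V/I-2 aff ·: vv
V/II-1 un I-1×I-2: Vv
V/II-2 un I-1×I-2: Vv
⇒ V over [I-1,I-2,II-1,II-2]: 2 consistent

II-2 ∈ {TT Vv, Tt Vv, tt Vv}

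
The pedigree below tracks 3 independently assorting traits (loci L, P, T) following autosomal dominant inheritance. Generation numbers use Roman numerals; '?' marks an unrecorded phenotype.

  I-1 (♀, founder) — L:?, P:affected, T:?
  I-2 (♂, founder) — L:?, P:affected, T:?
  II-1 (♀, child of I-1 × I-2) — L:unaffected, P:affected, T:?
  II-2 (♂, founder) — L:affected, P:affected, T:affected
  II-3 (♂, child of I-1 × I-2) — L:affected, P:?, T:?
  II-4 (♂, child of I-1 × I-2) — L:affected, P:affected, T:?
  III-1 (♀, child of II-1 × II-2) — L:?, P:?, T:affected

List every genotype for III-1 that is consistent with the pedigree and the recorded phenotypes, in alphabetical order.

III-1 ∈ {Ll PP TT, Ll PP Tt, Ll Pp TT, Ll Pp Tt, Ll pp TT, Ll pp Tt, ll PP TT, ll PP Tt, ll Pp TT, ll Pp Tt, ll pp TT, ll pp Tt}

L/I-1 ? ·: ll|Ll
L/I-2 ? ·: ll|Ll
L/II-1 un I-1×I-2: ll
L/II-2 aff ·: Ll|LL
L/II-3 aff I-1×I-2: Ll|LL
L/II-4 aff I-1×I-2: Ll|LL
L/III-1 ? II-1×II-2: ll|Ll
⇒ L over [I-1,I-2,II-1,II-2,II-3,II-4,III-1]: 18 consistent
P/I-1 aff ·: Pp|PP
P/I-2 aff ·: Pp|PP
P/II-1 aff I-1×I-2: Pp|PP
P/II-2 aff ·: Pp|PP
P/II-3 ? I-1×I-2: pp|Pp|PP
P/II-4 aff I-1×I-2: Pp|PP
P/III-1 ? II-1×II-2: pp|Pp|PP
⇒ P over [I-1,I-2,II-1,II-2,II-3,II-4,III-1]: 115 consistent
T/I-1 ? ·: tt|Tt|TT
T/I-2 ? ·: tt|Tt|TT
T/II-1 ? I-1×I-2: tt|Tt|TT
T/II-2 aff ·: Tt|TT
T/II-3 ? I-1×I-2: tt|Tt|TT
T/II-4 ? I-1×I-2: tt|Tt|TT
T/III-1 aff II-1×II-2: Tt|TT
⇒ T over [I-1,I-2,II-1,II-2,II-3,II-4,III-1]: 198 consistent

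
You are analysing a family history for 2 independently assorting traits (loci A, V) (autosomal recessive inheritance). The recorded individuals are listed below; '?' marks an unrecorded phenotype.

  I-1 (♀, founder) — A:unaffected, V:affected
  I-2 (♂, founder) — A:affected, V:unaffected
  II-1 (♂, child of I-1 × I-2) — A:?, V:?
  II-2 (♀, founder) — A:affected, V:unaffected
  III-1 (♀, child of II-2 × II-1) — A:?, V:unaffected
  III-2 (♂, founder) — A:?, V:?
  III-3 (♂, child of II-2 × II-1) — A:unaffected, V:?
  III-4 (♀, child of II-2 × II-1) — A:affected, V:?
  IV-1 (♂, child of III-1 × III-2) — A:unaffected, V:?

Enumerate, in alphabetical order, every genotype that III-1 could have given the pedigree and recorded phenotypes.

III-1 ∈ {Aa VV, Aa Vv, aa VV, aa Vv}

A/I-1 un ·: AA|Aa
A/I-2 aff ·: aa
A/II-1 ? I-1×I-2: Aa
A/II-2 aff ·: aa
A/III-1 ? II-2×II-1: Aa|aa
A/III-2 ? ·: AA|Aa|aa
A/III-3 un II-2×II-1: Aa
A/III-4 aff II-2×II-1: aa
A/IV-1 un III-1×III-2: AA|Aa
⇒ A over [I-1,I-2,II-1,II-2,III-1,III-2,III-3,III-4,IV-1]: 14 consistent
V/I-1 aff ·: vv
V/I-2 un ·: VV|Vv
V/II-1 ? I-1×I-2: Vv|vv
V/II-2 un ·: VV|Vv
V/III-1 un II-2×II-1: VV|Vv
V/III-2 ? ·: VV|Vv|vv
V/III-3 ? II-2×II-1: VV|Vv|vv
V/III-4 ? II-2×II-1: VV|Vv|vv
V/IV-1 ? III-1×III-2: VV|Vv|vv
⇒ V over [I-1,I-2,II-1,II-2,III-1,III-2,III-3,III-4,IV-1]: 321 consistent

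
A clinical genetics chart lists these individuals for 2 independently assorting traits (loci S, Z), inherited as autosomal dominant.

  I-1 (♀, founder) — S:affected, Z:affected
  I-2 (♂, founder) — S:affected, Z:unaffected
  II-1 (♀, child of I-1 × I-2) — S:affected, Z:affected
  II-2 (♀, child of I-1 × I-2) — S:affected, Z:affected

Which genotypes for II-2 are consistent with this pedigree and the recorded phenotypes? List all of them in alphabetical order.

II-2 ∈ {SS Zz, Ss Zz}

S/I-1 aff ·: Ss|SS
S/I-2 aff ·: Ss|SS
S/II-1 aff I-1×I-2: Ss|SS
S/II-2 aff I-1×I-2: Ss|SS
⇒ S over [I-1,I-2,II-1,II-2]: 13 consistent
Z/I-1 aff ·: Zz|ZZ
Z/I-2 un ·: zz
Z/II-1 aff I-1×I-2: Zz
Z/II-2 aff I-1×I-2: Zz
⇒ Z over [I-1,I-2,II-1,II-2]: 2 consistent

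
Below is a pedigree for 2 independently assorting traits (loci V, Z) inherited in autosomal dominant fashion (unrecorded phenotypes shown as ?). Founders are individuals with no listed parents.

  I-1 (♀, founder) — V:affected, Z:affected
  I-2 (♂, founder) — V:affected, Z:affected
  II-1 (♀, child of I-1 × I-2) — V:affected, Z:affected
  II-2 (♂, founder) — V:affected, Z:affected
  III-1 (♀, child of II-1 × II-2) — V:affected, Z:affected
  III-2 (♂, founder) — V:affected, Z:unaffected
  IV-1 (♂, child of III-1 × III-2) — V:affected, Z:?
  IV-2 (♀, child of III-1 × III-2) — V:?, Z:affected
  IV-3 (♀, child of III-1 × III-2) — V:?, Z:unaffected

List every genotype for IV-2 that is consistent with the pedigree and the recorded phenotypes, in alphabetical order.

IV-2 ∈ {VV Zz, Vv Zz, vv Zz}

V/I-1 aff ·: Vv|VV
V/I-2 aff ·: Vv|VV
V/II-1 aff I-1×I-2: Vv|VV
V/II-2 aff ·: Vv|VV
V/III-1 aff II-1×II-2: Vv|VV
V/III-2 aff ·: Vv|VV
V/IV-1 aff III-1×III-2: Vv|VV
V/IV-2 ? III-1×III-2: vv|Vv|VV
V/IV-3 ? III-1×III-2: vv|Vv|VV
⇒ V over [I-1,I-2,II-1,II-2,III-1,III-2,IV-1,IV-2,IV-3]: 386 consistent
Z/I-1 aff ·: Zz|ZZ
Z/I-2 aff ·: Zz|ZZ
Z/II-1 aff I-1×I-2: Zz|ZZ
Z/II-2 aff ·: Zz|ZZ
Z/III-1 aff II-1×II-2: Zz
Z/III-2 un ·: zz
Z/IV-1 ? III-1×III-2: zz|Zz
Z/IV-2 aff III-1×III-2: Zz
Z/IV-3 un III-1×III-2: zz
⇒ Z over [I-1,I-2,II-1,II-2,III-1,III-2,IV-1,IV-2,IV-3]: 20 consistent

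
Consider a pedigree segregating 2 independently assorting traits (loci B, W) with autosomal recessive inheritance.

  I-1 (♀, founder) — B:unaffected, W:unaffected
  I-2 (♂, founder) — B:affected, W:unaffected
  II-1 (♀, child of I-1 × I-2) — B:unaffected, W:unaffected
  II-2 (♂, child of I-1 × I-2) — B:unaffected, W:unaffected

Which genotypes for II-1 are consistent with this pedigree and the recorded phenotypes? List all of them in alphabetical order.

II-1 ∈ {Bb WW, Bb Ww}

B/I-1 un ·: BB|Bb
B/I-2 aff ·: bb
B/II-1 un I-1×I-2: Bb
B/II-2 un I-1×I-2: Bb
⇒ B over [I-1,I-2,II-1,II-2]: 2 consistent
W/I-1 un ·: WW|Ww
W/I-2 un ·: WW|Ww
W/II-1 un I-1×I-2: WW|Ww
W/II-2 un I-1×I-2: WW|Ww
⇒ W over [I-1,I-2,II-1,II-2]: 13 consistent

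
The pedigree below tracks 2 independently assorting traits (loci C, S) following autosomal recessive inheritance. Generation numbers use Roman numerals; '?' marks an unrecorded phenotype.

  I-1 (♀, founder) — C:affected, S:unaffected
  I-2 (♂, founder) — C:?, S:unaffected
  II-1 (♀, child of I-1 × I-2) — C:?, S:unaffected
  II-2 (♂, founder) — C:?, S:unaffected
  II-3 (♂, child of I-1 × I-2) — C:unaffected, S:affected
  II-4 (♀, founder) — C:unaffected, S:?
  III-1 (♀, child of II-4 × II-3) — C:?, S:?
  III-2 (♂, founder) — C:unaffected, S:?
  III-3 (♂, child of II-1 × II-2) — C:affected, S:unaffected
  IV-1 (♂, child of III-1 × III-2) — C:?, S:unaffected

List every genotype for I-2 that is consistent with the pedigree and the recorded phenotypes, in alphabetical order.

C/I-1 aff ·: cc
C/I-2 ? ·: CC|Cc
C/II-1 ? I-1×I-2: Cc|cc
C/II-2 ? ·: Cc|cc
C/II-3 un I-1×I-2: Cc
C/II-4 un ·: CC|Cc
C/III-1 ? II-4×II-3: CC|Cc|cc
C/III-2 un ·: CC|Cc
C/III-3 aff II-1×II-2: cc
C/IV-1 ? III-1×III-2: CC|Cc|cc
⇒ C over [I-1,I-2,II-1,II-2,II-3,II-4,III-1,III-2,III-3,IV-1]: 114 consistent
S/I-1 un ·: Ss
S/I-2 un ·: Ss
S/II-1 un I-1×I-2: SS|Ss
S/II-2 un ·: SS|Ss
S/II-3 aff I-1×I-2: ss
S/II-4 ? ·: SS|Ss|ss
S/III-1 ? II-4×II-3: Ss|ss
S/III-2 ? ·: SS|Ss|ss
S/III-3 un II-1×II-2: SS|Ss
S/IV-1 un III-1×III-2: SS|Ss
⇒ S over [I-1,I-2,II-1,II-2,II-3,II-4,III-1,III-2,III-3,IV-1]: 98 consistent

I-2 ∈ {CC Ss, Cc Ss}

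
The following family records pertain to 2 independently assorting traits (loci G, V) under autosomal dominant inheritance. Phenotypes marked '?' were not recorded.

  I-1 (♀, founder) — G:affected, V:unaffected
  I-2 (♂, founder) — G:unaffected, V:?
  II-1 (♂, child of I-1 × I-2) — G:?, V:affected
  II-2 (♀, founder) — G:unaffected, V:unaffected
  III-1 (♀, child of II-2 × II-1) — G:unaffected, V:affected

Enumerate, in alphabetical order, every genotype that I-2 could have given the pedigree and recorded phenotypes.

G/I-1 aff ·: Gg|GG
G/I-2 un ·: gg
G/II-1 ? I-1×I-2: gg|Gg
G/II-2 un ·: gg
G/III-1 un II-2×II-1: gg
⇒ G over [I-1,I-2,II-1,II-2,III-1]: 3 consistent
V/I-1 un ·: vv
V/I-2 ? ·: Vv|VV
V/II-1 aff I-1×I-2: Vv
V/II-2 un ·: vv
V/III-1 aff II-2×II-1: Vv
⇒ V over [I-1,I-2,II-1,II-2,III-1]: 2 consistent

I-2 ∈ {gg VV, gg Vv}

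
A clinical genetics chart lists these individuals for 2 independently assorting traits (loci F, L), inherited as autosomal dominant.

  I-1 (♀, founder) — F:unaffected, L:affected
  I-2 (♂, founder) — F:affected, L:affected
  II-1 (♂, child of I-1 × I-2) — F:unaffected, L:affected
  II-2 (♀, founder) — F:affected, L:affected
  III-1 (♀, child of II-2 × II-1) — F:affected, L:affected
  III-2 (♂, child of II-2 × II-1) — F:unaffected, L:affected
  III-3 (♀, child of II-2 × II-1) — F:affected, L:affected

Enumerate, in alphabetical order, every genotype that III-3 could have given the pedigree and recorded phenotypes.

F/I-1 un ·: ff
F/I-2 aff ·: Ff
F/II-1 un I-1×I-2: ff
F/II-2 aff ·: Ff
F/III-1 aff II-2×II-1: Ff
F/III-2 un II-2×II-1: ff
F/III-3 aff II-2×II-1: Ff
⇒ F over [I-1,I-2,II-1,II-2,III-1,III-2,III-3]: 1 consistent
L/I-1 aff ·: Ll|LL
L/I-2 aff ·: Ll|LL
L/II-1 aff I-1×I-2: Ll|LL
L/II-2 aff ·: Ll|LL
L/III-1 aff II-2×II-1: Ll|LL
L/III-2 aff II-2×II-1: Ll|LL
L/III-3 aff II-2×II-1: Ll|LL
⇒ L over [I-1,I-2,II-1,II-2,III-1,III-2,III-3]: 84 consistent

III-3 ∈ {Ff LL, Ff Ll}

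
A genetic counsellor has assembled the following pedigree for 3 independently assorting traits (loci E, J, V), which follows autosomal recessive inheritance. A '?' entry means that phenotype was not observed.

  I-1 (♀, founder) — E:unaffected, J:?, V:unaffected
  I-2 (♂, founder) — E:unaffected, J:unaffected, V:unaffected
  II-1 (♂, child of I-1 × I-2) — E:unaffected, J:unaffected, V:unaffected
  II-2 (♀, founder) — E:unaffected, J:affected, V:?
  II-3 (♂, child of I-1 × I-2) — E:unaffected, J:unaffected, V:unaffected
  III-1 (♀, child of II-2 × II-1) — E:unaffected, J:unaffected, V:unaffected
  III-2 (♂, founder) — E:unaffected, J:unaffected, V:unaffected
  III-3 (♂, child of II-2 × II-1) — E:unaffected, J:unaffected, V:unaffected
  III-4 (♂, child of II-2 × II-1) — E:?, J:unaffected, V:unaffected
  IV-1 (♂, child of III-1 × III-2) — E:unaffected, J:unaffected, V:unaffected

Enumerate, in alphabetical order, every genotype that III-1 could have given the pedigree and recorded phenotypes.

E/I-1 un ·: EE|Ee
E/I-2 un ·: EE|Ee
E/II-1 un I-1×I-2: EE|Ee
E/II-2 un ·: EE|Ee
E/II-3 un I-1×I-2: EE|Ee
E/III-1 un II-2×II-1: EE|Ee
E/III-2 un ·: EE|Ee
E/III-3 un II-2×II-1: EE|Ee
E/III-4 ? II-2×II-1: EE|Ee|ee
E/IV-1 un III-1×III-2: EE|Ee
⇒ E over [I-1,I-2,II-1,II-2,II-3,III-1,III-2,III-3,III-4,IV-1]: 637 consistent
J/I-1 ? ·: JJ|Jj|jj
J/I-2 un ·: JJ|Jj
J/II-1 un I-1×I-2: JJ|Jj
J/II-2 aff ·: jj
J/II-3 un I-1×I-2: JJ|Jj
J/III-1 un II-2×II-1: Jj
J/III-2 un ·: JJ|Jj
J/III-3 un II-2×II-1: Jj
J/III-4 un II-2×II-1: Jj
J/IV-1 un III-1×III-2: JJ|Jj
⇒ J over [I-1,I-2,II-1,II-2,II-3,III-1,III-2,III-3,III-4,IV-1]: 60 consistent
V/I-1 un ·: VV|Vv
V/I-2 un ·: VV|Vv
V/II-1 un I-1×I-2: VV|Vv
V/II-2 ? ·: VV|Vv|vv
V/II-3 un I-1×I-2: VV|Vv
V/III-1 un II-2×II-1: VV|Vv
V/III-2 un ·: VV|Vv
V/III-3 un II-2×II-1: VV|Vv
V/III-4 un II-2×II-1: VV|Vv
V/IV-1 un III-1×III-2: VV|Vv
⇒ V over [I-1,I-2,II-1,II-2,II-3,III-1,III-2,III-3,III-4,IV-1]: 605 consistent

III-1 ∈ {EE Jj VV, EE Jj Vv, Ee Jj VV, Ee Jj Vv}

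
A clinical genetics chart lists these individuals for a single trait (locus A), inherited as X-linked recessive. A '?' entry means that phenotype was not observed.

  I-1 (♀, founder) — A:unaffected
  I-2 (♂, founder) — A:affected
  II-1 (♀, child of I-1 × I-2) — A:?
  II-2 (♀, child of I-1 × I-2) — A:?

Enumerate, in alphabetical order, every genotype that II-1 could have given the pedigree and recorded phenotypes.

A/I-1 un ·: X^AX^A|X^AX^a
A/I-2 aff ·: X^aY
A/II-1 ? I-1×I-2: X^AX^a|X^aX^a
A/II-2 ? I-1×I-2: X^AX^a|X^aX^a
⇒ A over [I-1,I-2,II-1,II-2]: 5 consistent

II-1 ∈ {X^AX^a, X^aX^a}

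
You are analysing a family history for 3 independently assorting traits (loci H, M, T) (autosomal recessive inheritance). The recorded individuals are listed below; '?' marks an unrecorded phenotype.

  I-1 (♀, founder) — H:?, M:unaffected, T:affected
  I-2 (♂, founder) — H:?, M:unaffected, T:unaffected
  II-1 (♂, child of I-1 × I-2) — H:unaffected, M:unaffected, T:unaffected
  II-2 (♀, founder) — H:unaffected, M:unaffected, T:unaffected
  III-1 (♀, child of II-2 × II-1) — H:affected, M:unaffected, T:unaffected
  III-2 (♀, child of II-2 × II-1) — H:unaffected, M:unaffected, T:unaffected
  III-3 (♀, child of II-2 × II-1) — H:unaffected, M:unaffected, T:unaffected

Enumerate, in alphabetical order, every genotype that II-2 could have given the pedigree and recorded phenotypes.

H/I-1 ? ·: HH|Hh|hh
H/I-2 ? ·: HH|Hh|hh
H/II-1 un I-1×I-2: Hh
H/II-2 un ·: Hh
H/III-1 aff II-2×II-1: hh
H/III-2 un II-2×II-1: HH|Hh
H/III-3 un II-2×II-1: HH|Hh
⇒ H over [I-1,I-2,II-1,II-2,III-1,III-2,III-3]: 28 consistent
M/I-1 un ·: MM|Mm
M/I-2 un ·: MM|Mm
M/II-1 un I-1×I-2: MM|Mm
M/II-2 un ·: MM|Mm
M/III-1 un II-2×II-1: MM|Mm
M/III-2 un II-2×II-1: MM|Mm
M/III-3 un II-2×II-1: MM|Mm
⇒ M over [I-1,I-2,II-1,II-2,III-1,III-2,III-3]: 84 consistent
T/I-1 aff ·: tt
T/I-2 un ·: TT|Tt
T/II-1 un I-1×I-2: Tt
T/II-2 un ·: TT|Tt
T/III-1 un II-2×II-1: TT|Tt
T/III-2 un II-2×II-1: TT|Tt
T/III-3 un II-2×II-1: TT|Tt
⇒ T over [I-1,I-2,II-1,II-2,III-1,III-2,III-3]: 32 consistent

II-2 ∈ {Hh MM TT, Hh MM Tt, Hh Mm TT, Hh Mm Tt}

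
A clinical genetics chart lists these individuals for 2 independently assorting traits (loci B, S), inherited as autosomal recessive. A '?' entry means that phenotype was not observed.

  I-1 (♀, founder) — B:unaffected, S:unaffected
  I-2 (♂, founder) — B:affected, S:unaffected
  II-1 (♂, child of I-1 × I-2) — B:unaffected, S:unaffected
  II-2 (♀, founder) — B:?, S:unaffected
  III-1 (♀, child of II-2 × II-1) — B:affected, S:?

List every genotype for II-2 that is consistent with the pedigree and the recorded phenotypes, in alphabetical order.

B/I-1 un ·: BB|Bb
B/I-2 aff ·: bb
B/II-1 un I-1×I-2: Bb
B/II-2 ? ·: Bb|bb
B/III-1 aff II-2×II-1: bb
⇒ B over [I-1,I-2,II-1,II-2,III-1]: 4 consistent
S/I-1 un ·: SS|Ss
S/I-2 un ·: SS|Ss
S/II-1 un I-1×I-2: SS|Ss
S/II-2 un ·: SS|Ss
S/III-1 ? II-2×II-1: SS|Ss|ss
⇒ S over [I-1,I-2,II-1,II-2,III-1]: 27 consistent

II-2 ∈ {Bb SS, Bb Ss, bb SS, bb Ss}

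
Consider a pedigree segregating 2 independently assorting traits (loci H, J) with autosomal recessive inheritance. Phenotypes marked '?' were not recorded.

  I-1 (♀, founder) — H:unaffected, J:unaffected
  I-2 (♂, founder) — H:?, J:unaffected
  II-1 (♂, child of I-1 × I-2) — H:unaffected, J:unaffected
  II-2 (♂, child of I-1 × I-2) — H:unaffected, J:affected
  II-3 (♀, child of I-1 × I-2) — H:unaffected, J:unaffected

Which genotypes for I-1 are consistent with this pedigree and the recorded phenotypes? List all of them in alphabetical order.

I-1 ∈ {HH Jj, Hh Jj}

H/I-1 un ·: HH|Hh
H/I-2 ? ·: HH|Hh|hh
H/II-1 un I-1×I-2: HH|Hh
H/II-2 un I-1×I-2: HH|Hh
H/II-3 un I-1×I-2: HH|Hh
⇒ H over [I-1,I-2,II-1,II-2,II-3]: 27 consistent
J/I-1 un ·: Jj
J/I-2 un ·: Jj
J/II-1 un I-1×I-2: JJ|Jj
J/II-2 aff I-1×I-2: jj
J/II-3 un I-1×I-2: JJ|Jj
⇒ J over [I-1,I-2,II-1,II-2,II-3]: 4 consistent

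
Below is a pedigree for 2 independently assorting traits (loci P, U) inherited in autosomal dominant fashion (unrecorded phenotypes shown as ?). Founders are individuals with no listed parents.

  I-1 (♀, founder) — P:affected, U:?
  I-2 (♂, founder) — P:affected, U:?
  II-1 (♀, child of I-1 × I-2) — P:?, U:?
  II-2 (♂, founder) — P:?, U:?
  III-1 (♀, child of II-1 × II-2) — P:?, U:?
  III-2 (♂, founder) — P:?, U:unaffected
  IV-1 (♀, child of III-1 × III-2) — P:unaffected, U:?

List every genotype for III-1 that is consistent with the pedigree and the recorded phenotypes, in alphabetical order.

P/I-1 aff ·: Pp|PP
P/I-2 aff ·: Pp|PP
P/II-1 ? I-1×I-2: pp|Pp|PP
P/II-2 ? ·: pp|Pp|PP
P/III-1 ? II-1×II-2: pp|Pp
P/III-2 ? ·: pp|Pp
P/IV-1 un III-1×III-2: pp
⇒ P over [I-1,I-2,II-1,II-2,III-1,III-2,IV-1]: 54 consistent
U/I-1 ? ·: uu|Uu|UU
U/I-2 ? ·: uu|Uu|UU
U/II-1 ? I-1×I-2: uu|Uu|UU
U/II-2 ? ·: uu|Uu|UU
U/III-1 ? II-1×II-2: uu|Uu|UU
U/III-2 un ·: uu
U/IV-1 ? III-1×III-2: uu|Uu
⇒ U over [I-1,I-2,II-1,II-2,III-1,III-2,IV-1]: 118 consistent

III-1 ∈ {Pp UU, Pp Uu, Pp uu, pp UU, pp Uu, pp uu}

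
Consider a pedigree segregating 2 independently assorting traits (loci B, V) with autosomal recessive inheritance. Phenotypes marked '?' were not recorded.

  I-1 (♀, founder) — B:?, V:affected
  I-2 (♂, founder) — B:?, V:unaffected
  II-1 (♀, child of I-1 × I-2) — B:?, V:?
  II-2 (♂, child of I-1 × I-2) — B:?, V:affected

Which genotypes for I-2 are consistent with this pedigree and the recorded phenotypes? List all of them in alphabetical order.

I-2 ∈ {BB Vv, Bb Vv, bb Vv}

B/I-1 ? ·: BB|Bb|bb
B/I-2 ? ·: BB|Bb|bb
B/II-1 ? I-1×I-2: BB|Bb|bb
B/II-2 ? I-1×I-2: BB|Bb|bb
⇒ B over [I-1,I-2,II-1,II-2]: 29 consistent
V/I-1 aff ·: vv
V/I-2 un ·: Vv
V/II-1 ? I-1×I-2: Vv|vv
V/II-2 aff I-1×I-2: vv
⇒ V over [I-1,I-2,II-1,II-2]: 2 consistent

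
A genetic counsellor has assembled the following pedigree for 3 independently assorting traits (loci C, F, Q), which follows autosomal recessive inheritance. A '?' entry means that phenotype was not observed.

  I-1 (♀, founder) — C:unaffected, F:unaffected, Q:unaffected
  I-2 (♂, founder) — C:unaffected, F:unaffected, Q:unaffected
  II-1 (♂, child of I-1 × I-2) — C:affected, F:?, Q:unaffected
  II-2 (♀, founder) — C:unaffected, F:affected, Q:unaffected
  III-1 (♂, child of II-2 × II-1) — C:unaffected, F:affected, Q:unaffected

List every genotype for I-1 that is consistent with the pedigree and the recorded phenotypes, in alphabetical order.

I-1 ∈ {Cc FF QQ, Cc FF Qq, Cc Ff QQ, Cc Ff Qq}

C/I-1 un ·: Cc
C/I-2 un ·: Cc
C/II-1 aff I-1×I-2: cc
C/II-2 un ·: CC|Cc
C/III-1 un II-2×II-1: Cc
⇒ C over [I-1,I-2,II-1,II-2,III-1]: 2 consistent
F/I-1 un ·: FF|Ff
F/I-2 un ·: FF|Ff
F/II-1 ? I-1×I-2: Ff|ff
F/II-2 aff ·: ff
F/III-1 aff II-2×II-1: ff
⇒ F over [I-1,I-2,II-1,II-2,III-1]: 4 consistent
Q/I-1 un ·: QQ|Qq
Q/I-2 un ·: QQ|Qq
Q/II-1 un I-1×I-2: QQ|Qq
Q/II-2 un ·: QQ|Qq
Q/III-1 un II-2×II-1: QQ|Qq
⇒ Q over [I-1,I-2,II-1,II-2,III-1]: 24 consistent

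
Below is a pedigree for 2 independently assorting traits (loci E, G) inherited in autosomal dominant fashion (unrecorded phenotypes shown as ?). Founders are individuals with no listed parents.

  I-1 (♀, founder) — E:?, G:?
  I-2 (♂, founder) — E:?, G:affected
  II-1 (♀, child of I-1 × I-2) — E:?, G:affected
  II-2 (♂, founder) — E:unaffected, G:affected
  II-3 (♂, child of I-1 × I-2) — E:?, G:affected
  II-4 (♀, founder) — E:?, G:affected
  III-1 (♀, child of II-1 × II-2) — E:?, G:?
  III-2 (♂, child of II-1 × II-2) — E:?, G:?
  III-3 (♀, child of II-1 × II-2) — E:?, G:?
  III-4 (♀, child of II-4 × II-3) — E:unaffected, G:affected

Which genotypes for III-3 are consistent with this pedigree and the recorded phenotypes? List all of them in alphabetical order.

E/I-1 ? ·: ee|Ee|EE
E/I-2 ? ·: ee|Ee|EE
E/II-1 ? I-1×I-2: ee|Ee|EE
E/II-2 un ·: ee
E/II-3 ? I-1×I-2: ee|Ee
E/II-4 ? ·: ee|Ee
E/III-1 ? II-1×II-2: ee|Ee
E/III-2 ? II-1×II-2: ee|Ee
E/III-3 ? II-1×II-2: ee|Ee
E/III-4 un II-4×II-3: ee
⇒ E over [I-1,I-2,II-1,II-2,II-3,II-4,III-1,III-2,III-3,III-4]: 182 consistent
G/I-1 ? ·: gg|Gg|GG
G/I-2 aff ·: Gg|GG
G/II-1 aff I-1×I-2: Gg|GG
G/II-2 aff ·: Gg|GG
G/II-3 aff I-1×I-2: Gg|GG
G/II-4 aff ·: Gg|GG
G/III-1 ? II-1×II-2: gg|Gg|GG
G/III-2 ? II-1×II-2: gg|Gg|GG
G/III-3 ? II-1×II-2: gg|Gg|GG
G/III-4 aff II-4×II-3: Gg|GG
⇒ G over [I-1,I-2,II-1,II-2,II-3,II-4,III-1,III-2,III-3,III-4]: 1231 consistent

III-3 ∈ {Ee GG, Ee Gg, Ee gg, ee GG, ee Gg, ee gg}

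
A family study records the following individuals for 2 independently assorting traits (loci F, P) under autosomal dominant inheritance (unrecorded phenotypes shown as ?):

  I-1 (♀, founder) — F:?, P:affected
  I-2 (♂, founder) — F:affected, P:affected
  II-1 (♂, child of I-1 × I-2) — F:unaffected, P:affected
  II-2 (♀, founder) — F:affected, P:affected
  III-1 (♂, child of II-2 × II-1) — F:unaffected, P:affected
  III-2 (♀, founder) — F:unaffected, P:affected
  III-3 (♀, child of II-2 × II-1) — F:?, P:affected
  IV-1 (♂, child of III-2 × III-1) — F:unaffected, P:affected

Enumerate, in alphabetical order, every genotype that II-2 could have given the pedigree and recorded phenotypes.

II-2 ∈ {Ff PP, Ff Pp}

F/I-1 ? ·: ff|Ff
F/I-2 aff ·: Ff
F/II-1 un I-1×I-2: ff
F/II-2 aff ·: Ff
F/III-1 un II-2×II-1: ff
F/III-2 un ·: ff
F/III-3 ? II-2×II-1: ff|Ff
F/IV-1 un III-2×III-1: ff
⇒ F over [I-1,I-2,II-1,II-2,III-1,III-2,III-3,IV-1]: 4 consistent
P/I-1 aff ·: Pp|PP
P/I-2 aff ·: Pp|PP
P/II-1 aff I-1×I-2: Pp|PP
P/II-2 aff ·: Pp|PP
P/III-1 aff II-2×II-1: Pp|PP
P/III-2 aff ·: Pp|PP
P/III-3 aff II-2×II-1: Pp|PP
P/IV-1 aff III-2×III-1: Pp|PP
⇒ P over [I-1,I-2,II-1,II-2,III-1,III-2,III-3,IV-1]: 152 consistent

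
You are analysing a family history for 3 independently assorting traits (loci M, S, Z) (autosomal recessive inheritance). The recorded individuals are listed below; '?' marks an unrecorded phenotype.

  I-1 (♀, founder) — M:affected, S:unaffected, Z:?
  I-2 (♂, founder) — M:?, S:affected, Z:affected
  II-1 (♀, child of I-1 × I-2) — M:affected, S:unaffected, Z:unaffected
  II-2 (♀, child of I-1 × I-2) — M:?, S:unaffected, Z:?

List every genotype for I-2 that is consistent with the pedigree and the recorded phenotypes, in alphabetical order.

I-2 ∈ {Mm ss zz, mm ss zz}

M/I-1 aff ·: mm
M/I-2 ? ·: Mm|mm
M/II-1 aff I-1×I-2: mm
M/II-2 ? I-1×I-2: Mm|mm
⇒ M over [I-1,I-2,II-1,II-2]: 3 consistent
S/I-1 un ·: SS|Ss
S/I-2 aff ·: ss
S/II-1 un I-1×I-2: Ss
S/II-2 un I-1×I-2: Ss
⇒ S over [I-1,I-2,II-1,II-2]: 2 consistent
Z/I-1 ? ·: ZZ|Zz
Z/I-2 aff ·: zz
Z/II-1 un I-1×I-2: Zz
Z/II-2 ? I-1×I-2: Zz|zz
⇒ Z over [I-1,I-2,II-1,II-2]: 3 consistent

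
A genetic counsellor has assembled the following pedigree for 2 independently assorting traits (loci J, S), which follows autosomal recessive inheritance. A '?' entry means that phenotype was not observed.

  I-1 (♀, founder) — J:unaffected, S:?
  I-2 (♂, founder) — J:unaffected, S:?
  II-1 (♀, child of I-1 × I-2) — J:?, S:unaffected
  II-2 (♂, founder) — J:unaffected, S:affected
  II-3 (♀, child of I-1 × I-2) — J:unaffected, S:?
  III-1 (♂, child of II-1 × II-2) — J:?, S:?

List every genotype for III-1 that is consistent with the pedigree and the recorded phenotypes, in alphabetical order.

J/I-1 un ·: JJ|Jj
J/I-2 un ·: JJ|Jj
J/II-1 ? I-1×I-2: JJ|Jj|jj
J/II-2 un ·: JJ|Jj
J/II-3 un I-1×I-2: JJ|Jj
J/III-1 ? II-1×II-2: JJ|Jj|jj
⇒ J over [I-1,I-2,II-1,II-2,II-3,III-1]: 57 consistent
S/I-1 ? ·: SS|Ss|ss
S/I-2 ? ·: SS|Ss|ss
S/II-1 un I-1×I-2: SS|Ss
S/II-2 aff ·: ss
S/II-3 ? I-1×I-2: SS|Ss|ss
S/III-1 ? II-1×II-2: Ss|ss
⇒ S over [I-1,I-2,II-1,II-2,II-3,III-1]: 34 consistent

III-1 ∈ {JJ Ss, JJ ss, Jj Ss, Jj ss, jj Ss, jj ss}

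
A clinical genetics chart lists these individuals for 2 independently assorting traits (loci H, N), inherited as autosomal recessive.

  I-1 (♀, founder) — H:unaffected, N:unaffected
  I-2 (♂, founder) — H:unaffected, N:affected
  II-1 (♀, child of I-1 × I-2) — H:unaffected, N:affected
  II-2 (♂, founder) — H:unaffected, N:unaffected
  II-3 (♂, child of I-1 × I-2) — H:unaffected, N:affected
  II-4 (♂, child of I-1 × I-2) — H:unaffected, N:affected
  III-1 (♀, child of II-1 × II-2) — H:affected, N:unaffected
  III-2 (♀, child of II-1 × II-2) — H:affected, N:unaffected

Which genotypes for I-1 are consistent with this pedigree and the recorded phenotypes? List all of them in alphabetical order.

I-1 ∈ {HH Nn, Hh Nn}

H/I-1 un ·: HH|Hh
H/I-2 un ·: HH|Hh
H/II-1 un I-1×I-2: Hh
H/II-2 un ·: Hh
H/II-3 un I-1×I-2: HH|Hh
H/II-4 un I-1×I-2: HH|Hh
H/III-1 aff II-1×II-2: hh
H/III-2 aff II-1×II-2: hh
⇒ H over [I-1,I-2,II-1,II-2,II-3,II-4,III-1,III-2]: 12 consistent
N/I-1 un ·: Nn
N/I-2 aff ·: nn
N/II-1 aff I-1×I-2: nn
N/II-2 un ·: NN|Nn
N/II-3 aff I-1×I-2: nn
N/II-4 aff I-1×I-2: nn
N/III-1 un II-1×II-2: Nn
N/III-2 un II-1×II-2: Nn
⇒ N over [I-1,I-2,II-1,II-2,II-3,II-4,III-1,III-2]: 2 consistent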